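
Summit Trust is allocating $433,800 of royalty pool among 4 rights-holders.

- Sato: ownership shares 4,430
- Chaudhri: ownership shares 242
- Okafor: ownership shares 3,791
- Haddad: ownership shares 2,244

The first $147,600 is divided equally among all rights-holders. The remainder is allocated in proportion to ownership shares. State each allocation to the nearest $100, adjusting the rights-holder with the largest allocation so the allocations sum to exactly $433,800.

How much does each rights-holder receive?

Sato: $155,300 | Chaudhri: $43,400 | Okafor: $138,200 | Haddad: $96,900

First tranche $147,600 split equally: $36,900 each.
Remainder $286,200 by ownership shares (total 10,707): Sato 118,414.68 → $118,400; Chaudhri 6,468.70 → $6,500; Okafor 101,334.10 → $101,300; Haddad 59,982.52 → $60,000.
Totals: Sato $36,900 + $118,400 = $155,300; Chaudhri $36,900 + $6,500 = $43,400; Okafor $36,900 + $101,300 = $138,200; Haddad $36,900 + $60,000 = $96,900.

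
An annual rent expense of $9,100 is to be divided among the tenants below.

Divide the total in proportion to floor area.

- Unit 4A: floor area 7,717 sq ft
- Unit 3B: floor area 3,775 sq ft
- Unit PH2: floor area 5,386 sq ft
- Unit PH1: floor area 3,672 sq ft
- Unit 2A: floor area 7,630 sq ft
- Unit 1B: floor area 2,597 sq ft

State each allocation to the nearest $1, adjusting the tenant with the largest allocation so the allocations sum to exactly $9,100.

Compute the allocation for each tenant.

Unit 4A: $2,281; Unit 3B: $1,116; Unit PH2: $1,593; Unit PH1: $1,086; Unit 2A: $2,256; Unit 1B: $768

Total floor area = 30,777.
Pro-rata amounts: Unit 4A 7,717/30,777 × $9,100 = 2,281.73; Unit 3B 3,775/30,777 × $9,100 = 1,116.17; Unit PH2 5,386/30,777 × $9,100 = 1,592.51; Unit PH1 3,672/30,777 × $9,100 = 1,085.72; Unit 2A 7,630/30,777 × $9,100 = 2,256.00; Unit 1B 2,597/30,777 × $9,100 = 767.87.
After rounding ($1): Unit 4A $2,282; Unit 3B $1,116; Unit PH2 $1,593; Unit PH1 $1,086; Unit 2A $2,256; Unit 1B $768. Sum = $9,101.
Difference $9,100 − $9,101 = −$1 applied to largest allocation (Unit 4A): Unit 4A becomes $2,281.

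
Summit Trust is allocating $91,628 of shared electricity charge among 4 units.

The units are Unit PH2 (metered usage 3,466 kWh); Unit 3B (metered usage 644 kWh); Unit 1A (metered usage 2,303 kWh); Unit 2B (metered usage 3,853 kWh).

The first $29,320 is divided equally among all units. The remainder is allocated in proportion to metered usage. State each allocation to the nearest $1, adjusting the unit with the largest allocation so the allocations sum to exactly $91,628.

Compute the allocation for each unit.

Unit PH2: $28,366 · Unit 3B: $11,239 · Unit 1A: $21,308 · Unit 2B: $30,715

$29,320 shared equally gives $7,330 per unit.
Remainder $62,308 by metered usage (total 10,266): Unit PH2 21,036.38 → $21,036; Unit 3B 3,908.66 → $3,909; Unit 1A 13,977.72 → $13,978; Unit 2B 23,385.23 → $23,385.
Totals: Unit PH2 $7,330 + $21,036 = $28,366; Unit 3B $7,330 + $3,909 = $11,239; Unit 1A $7,330 + $13,978 = $21,308; Unit 2B $7,330 + $23,385 = $30,715.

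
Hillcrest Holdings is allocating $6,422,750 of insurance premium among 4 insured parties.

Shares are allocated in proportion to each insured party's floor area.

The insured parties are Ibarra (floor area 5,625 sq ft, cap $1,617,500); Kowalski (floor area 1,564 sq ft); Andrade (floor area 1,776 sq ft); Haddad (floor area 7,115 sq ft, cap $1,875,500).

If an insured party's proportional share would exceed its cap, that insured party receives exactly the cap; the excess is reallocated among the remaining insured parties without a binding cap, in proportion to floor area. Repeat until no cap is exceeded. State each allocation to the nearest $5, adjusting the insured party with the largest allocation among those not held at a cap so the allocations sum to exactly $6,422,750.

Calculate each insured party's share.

Sum of floor area: 16,080.
Pro-rata shares before constraints: Ibarra 2,246,764.23; Kowalski 624,700.31; Andrade 709,378.36; Haddad 2,841,907.11.
Capped: Ibarra ($1,617,500), Haddad ($1,875,500); remaining pool $2,929,750 reallocated over remaining floor area 3,340.
Remaining shares: Kowalski 1,371,894.91 → $1,371,895; Andrade 1,557,855.09 → $1,557,855.

Ibarra: $1,617,500 · Kowalski: $1,371,895 · Andrade: $1,557,855 · Haddad: $1,875,500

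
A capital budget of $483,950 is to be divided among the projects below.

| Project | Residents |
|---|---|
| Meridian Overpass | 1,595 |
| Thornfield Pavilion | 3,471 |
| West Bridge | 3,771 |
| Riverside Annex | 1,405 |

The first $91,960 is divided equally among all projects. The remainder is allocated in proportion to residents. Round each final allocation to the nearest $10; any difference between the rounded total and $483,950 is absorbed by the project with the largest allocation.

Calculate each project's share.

Meridian Overpass: $84,040 · Thornfield Pavilion: $155,830 · West Bridge: $167,320 · Riverside Annex: $76,760

First tranche $91,960 split equally: $22,990 each.
Remainder $391,990 by residents (total 10,242): Meridian Overpass 61,045.11 → $61,050; Thornfield Pavilion 132,844.88 → $132,840; West Bridge 144,326.72 → $144,330; Riverside Annex 53,773.28 → $53,770.
Totals: Meridian Overpass $22,990 + $61,050 = $84,040; Thornfield Pavilion $22,990 + $132,840 = $155,830; West Bridge $22,990 + $144,330 = $167,320; Riverside Annex $22,990 + $53,770 = $76,760.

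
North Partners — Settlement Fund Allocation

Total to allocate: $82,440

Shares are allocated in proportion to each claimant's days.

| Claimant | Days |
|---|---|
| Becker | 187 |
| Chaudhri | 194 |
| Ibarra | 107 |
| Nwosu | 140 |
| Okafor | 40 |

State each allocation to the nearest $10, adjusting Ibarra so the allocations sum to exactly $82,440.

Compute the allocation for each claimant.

Total days = 668.
Unrounded shares: Becker 187/668 × $82,440 = 23,078.26; Chaudhri 194/668 × $82,440 = 23,942.16; Ibarra 107/668 × $82,440 = 13,205.21; Nwosu 140/668 × $82,440 = 17,277.84; Okafor 40/668 × $82,440 = 4,936.53.
After rounding ($10): Becker $23,080; Chaudhri $23,940; Ibarra $13,210; Nwosu $17,280; Okafor $4,940. Sum = $82,450.
Difference $82,440 − $82,450 = −$10 applied to Ibarra: Ibarra becomes $13,200.

Becker: $23,080; Chaudhri: $23,940; Ibarra: $13,200; Nwosu: $17,280; Okafor: $4,940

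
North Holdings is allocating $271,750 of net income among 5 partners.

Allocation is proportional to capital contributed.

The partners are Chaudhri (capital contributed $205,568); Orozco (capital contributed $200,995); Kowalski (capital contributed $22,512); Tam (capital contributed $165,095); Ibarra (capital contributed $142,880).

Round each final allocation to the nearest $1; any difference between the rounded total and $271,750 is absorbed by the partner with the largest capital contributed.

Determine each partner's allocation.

Sum of capital contributed: 205,568 + 200,995 + 22,512 + 165,095 + 142,880 = 737,050.
Raw shares: Chaudhri 75,792.83; Orozco 74,106.77; Kowalski 8,300.16; Tam 60,870.45; Ibarra 52,679.79.
Rounded to nearest $1: Chaudhri $75,793; Orozco $74,107; Kowalski $8,300; Tam $60,870; Ibarra $52,680. Sum = $271,750.
Rounded total matches; no reconciliation needed.

Chaudhri: $75,793 · Orozco: $74,107 · Kowalski: $8,300 · Tam: $60,870 · Ibarra: $52,680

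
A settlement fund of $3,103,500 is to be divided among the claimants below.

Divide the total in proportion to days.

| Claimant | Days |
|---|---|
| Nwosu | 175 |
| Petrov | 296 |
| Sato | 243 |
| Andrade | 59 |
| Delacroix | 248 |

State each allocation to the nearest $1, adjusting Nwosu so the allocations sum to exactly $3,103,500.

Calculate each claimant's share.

Combined days = 1,021.
Raw shares: Nwosu 175/1,021 × $3,103,500 = 531,941.72; Petrov 296/1,021 × $3,103,500 = 899,741.43; Sato 243/1,021 × $3,103,500 = 738,639.08; Andrade 59/1,021 × $3,103,500 = 179,340.35; Delacroix 248/1,021 × $3,103,500 = 753,837.41.
After rounding ($1): Nwosu $531,942; Petrov $899,741; Sato $738,639; Andrade $179,340; Delacroix $753,837. Sum = $3,103,499.
Difference $3,103,500 − $3,103,499 = +$1 applied to Nwosu: Nwosu becomes $531,943.

Nwosu: $531,943 · Petrov: $899,741 · Sato: $738,639 · Andrade: $179,340 · Delacroix: $753,837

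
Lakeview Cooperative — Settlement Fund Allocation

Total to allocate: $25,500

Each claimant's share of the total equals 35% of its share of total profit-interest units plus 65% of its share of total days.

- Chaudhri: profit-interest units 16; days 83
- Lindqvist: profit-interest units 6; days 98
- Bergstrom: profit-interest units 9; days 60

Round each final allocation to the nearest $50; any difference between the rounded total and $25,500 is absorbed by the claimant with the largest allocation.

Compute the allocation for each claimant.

Profit-interest units total 31; days total 241.
Composite weights (35% profit-interest units + 65% days): Chaudhri 0.4045; Lindqvist 0.3321; Bergstrom 0.2634.
Raw shares: Chaudhri 10,314.85; Lindqvist 8,467.46; Bergstrom 6,717.69.
After rounding ($50): Chaudhri $10,300; Lindqvist $8,450; Bergstrom $6,700. Sum = $25,450.
Difference $25,500 − $25,450 = +$50 applied to largest allocation (Chaudhri): Chaudhri becomes $10,350.

Chaudhri: $10,350 · Lindqvist: $8,450 · Bergstrom: $6,700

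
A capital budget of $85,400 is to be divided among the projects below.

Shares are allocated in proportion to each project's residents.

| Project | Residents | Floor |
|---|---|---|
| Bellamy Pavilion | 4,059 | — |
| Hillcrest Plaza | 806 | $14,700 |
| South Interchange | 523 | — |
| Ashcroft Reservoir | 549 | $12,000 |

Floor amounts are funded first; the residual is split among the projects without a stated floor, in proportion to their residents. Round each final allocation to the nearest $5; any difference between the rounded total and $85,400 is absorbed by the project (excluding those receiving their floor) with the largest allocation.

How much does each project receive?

Fund the minimums — Hillcrest Plaza $14,700; Ashcroft Reservoir $12,000. Balance $58,700.
Balance split over remaining residents 4,582: Bellamy Pavilion 51,999.85 → $52,000; South Interchange 6,700.15 → $6,700.

Bellamy Pavilion: $52,000 · Hillcrest Plaza: $14,700 · South Interchange: $6,700 · Ashcroft Reservoir: $12,000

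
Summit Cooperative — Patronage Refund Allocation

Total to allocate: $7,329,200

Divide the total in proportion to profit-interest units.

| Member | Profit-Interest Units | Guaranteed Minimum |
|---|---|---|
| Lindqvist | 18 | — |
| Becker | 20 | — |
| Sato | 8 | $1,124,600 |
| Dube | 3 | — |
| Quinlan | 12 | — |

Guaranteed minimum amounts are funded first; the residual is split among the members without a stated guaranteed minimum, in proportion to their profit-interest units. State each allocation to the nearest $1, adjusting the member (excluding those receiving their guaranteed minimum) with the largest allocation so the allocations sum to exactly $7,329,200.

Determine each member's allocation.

Lindqvist: $2,107,223 | Becker: $2,341,358 | Sato: $1,124,600 | Dube: $351,204 | Quinlan: $1,404,815

Guaranteed amounts: Sato $1,124,600. Residual $6,204,600.
Residual split over remaining profit-interest units 53: Lindqvist 2,107,222.64 → $2,107,223; Becker 2,341,358.49 → $2,341,358; Dube 351,203.77 → $351,204; Quinlan 1,404,815.09 → $1,404,815.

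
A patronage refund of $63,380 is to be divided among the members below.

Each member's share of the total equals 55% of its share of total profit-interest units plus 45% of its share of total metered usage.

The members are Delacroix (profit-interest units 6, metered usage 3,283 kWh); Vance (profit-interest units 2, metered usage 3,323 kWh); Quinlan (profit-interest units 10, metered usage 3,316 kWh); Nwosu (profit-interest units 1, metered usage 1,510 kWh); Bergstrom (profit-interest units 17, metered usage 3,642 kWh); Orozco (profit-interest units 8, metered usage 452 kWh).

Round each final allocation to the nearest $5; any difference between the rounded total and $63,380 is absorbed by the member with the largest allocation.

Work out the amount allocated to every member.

Delacroix: $10,785 | Vance: $7,690 | Quinlan: $14,015 | Nwosu: $3,565 | Bergstrom: $20,155 | Orozco: $7,170

Profit-interest units total 44; metered usage total 15,526.
Blended shares (55% profit-interest units + 45% metered usage): Delacroix 0.1702; Vance 0.1213; Quinlan 0.2211; Nwosu 0.0563; Bergstrom 0.3181; Orozco 0.1131.
Proportional shares: Delacroix 10,784.32; Vance 7,688.79; Quinlan 14,013.94; Nwosu 3,566.09; Bergstrom 20,158.54; Orozco 7,168.32.
Rounded to nearest $5: Delacroix $10,785; Vance $7,690; Quinlan $14,015; Nwosu $3,565; Bergstrom $20,160; Orozco $7,170. Sum = $63,385.
Difference $63,380 − $63,385 = −$5 applied to largest allocation (Bergstrom): Bergstrom becomes $20,155.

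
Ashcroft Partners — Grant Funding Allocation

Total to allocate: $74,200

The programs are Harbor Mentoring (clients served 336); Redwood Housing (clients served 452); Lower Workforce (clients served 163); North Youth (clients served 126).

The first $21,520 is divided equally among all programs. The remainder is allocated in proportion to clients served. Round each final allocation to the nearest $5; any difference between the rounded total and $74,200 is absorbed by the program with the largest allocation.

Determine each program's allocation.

Harbor Mentoring: $21,815; Redwood Housing: $27,485; Lower Workforce: $13,355; North Youth: $11,545

Equal tier: $21,520 ÷ 4 = $5,380 apiece.
Remainder $52,680 by clients served (total 1,077): Harbor Mentoring 16,434.99 → $16,435; Redwood Housing 22,108.97 → $22,110; Lower Workforce 7,972.92 → $7,975; North Youth 6,163.12 → $6,165.
Rounding difference −$5 on remainder applied to Redwood Housing.
Totals: Harbor Mentoring $5,380 + $16,435 = $21,815; Redwood Housing $5,380 + $22,105 = $27,485; Lower Workforce $5,380 + $7,975 = $13,355; North Youth $5,380 + $6,165 = $11,545.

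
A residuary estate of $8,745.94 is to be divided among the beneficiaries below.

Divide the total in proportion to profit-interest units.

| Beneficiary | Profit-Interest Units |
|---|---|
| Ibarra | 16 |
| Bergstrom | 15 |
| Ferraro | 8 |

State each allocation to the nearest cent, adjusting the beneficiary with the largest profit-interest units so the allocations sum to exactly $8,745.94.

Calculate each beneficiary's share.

Sum of profit-interest units: 16 + 15 + 8 = 39.
Pro-rata amounts: Ibarra 3,588.0779; Bergstrom 3,363.8231; Ferraro 1,794.0390.
After rounding (cent): Ibarra $3,588.08; Bergstrom $3,363.82; Ferraro $1,794.04. Sum = $8,745.94.
Rounded total matches; no reconciliation needed.

Ibarra: $3,588.08 | Bergstrom: $3,363.82 | Ferraro: $1,794.04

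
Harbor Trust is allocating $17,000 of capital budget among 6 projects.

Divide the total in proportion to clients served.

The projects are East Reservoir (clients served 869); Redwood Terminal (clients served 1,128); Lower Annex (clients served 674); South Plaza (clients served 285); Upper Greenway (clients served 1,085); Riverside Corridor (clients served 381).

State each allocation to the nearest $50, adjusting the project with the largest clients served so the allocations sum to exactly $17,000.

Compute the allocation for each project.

Combined clients served = 869 + 1,128 + 674 + 285 + 1,085 + 381 = 4,422.
Unrounded shares: East Reservoir 3,340.80; Redwood Terminal 4,336.50; Lower Annex 2,591.14; South Plaza 1,095.66; Upper Greenway 4,171.19; Riverside Corridor 1,464.72.
At nearest $50: East Reservoir $3,350; Redwood Terminal $4,350; Lower Annex $2,600; South Plaza $1,100; Upper Greenway $4,150; Riverside Corridor $1,450. Sum = $17,000.
Sum already equals the total — no adjustment.

East Reservoir: $3,350 | Redwood Terminal: $4,350 | Lower Annex: $2,600 | South Plaza: $1,100 | Upper Greenway: $4,150 | Riverside Corridor: $1,450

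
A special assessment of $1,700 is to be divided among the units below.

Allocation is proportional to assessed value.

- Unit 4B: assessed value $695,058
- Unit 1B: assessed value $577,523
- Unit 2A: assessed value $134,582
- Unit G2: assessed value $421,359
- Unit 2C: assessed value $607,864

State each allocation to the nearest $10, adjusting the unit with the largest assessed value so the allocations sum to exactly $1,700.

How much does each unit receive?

Unit 4B: $500 · Unit 1B: $400 · Unit 2A: $90 · Unit G2: $290 · Unit 2C: $420

Sum of assessed value: 695,058 + 577,523 + 134,582 + 421,359 + 607,864 = 2,436,386.
Pro-rata amounts: Unit 4B 484.98; Unit 1B 402.97; Unit 2A 93.91; Unit G2 294.01; Unit 2C 424.14.
At nearest $10: Unit 4B $480; Unit 1B $400; Unit 2A $90; Unit G2 $290; Unit 2C $420. Sum = $1,680.
Difference $1,700 − $1,680 = +$20 applied to largest assessed value (Unit 4B): Unit 4B becomes $500.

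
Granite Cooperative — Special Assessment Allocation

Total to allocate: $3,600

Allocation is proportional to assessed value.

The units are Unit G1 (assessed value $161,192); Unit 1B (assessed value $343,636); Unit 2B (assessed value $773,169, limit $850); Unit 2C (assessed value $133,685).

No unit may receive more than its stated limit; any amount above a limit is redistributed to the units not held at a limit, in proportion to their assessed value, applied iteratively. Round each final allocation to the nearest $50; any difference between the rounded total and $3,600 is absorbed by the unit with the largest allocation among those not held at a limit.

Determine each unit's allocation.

Unit G1: $700; Unit 1B: $1,450; Unit 2B: $850; Unit 2C: $600

Combined assessed value = 1,411,682.
Pro-rata shares before constraints: Unit G1 411.06; Unit 1B 876.32; Unit 2B 1,971.70; Unit 2C 340.92.
Capped: Unit 2B ($850); residual $2,750 reallocated over remaining assessed value 638,513.
Shares after redistribution: Unit G1 694.23 → $700; Unit 1B 1,480.00 → $1,500; Unit 2C 575.77 → $600.
Rounding difference −$50 applied to Unit 1B → $1,450.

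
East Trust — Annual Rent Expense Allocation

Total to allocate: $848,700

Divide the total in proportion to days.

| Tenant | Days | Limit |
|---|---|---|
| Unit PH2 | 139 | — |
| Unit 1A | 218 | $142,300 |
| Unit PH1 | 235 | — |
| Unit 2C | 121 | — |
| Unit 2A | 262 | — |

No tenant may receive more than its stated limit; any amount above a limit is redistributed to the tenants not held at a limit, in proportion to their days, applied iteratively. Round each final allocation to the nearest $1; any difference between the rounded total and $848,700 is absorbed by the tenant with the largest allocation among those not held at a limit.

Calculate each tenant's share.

Combined days = 975.
Unconstrained shares: Unit PH2 120,994.15; Unit 1A 189,760.62; Unit PH1 204,558.46; Unit 2C 105,325.85; Unit 2A 228,060.92.
Capped: Unit 1A ($142,300); remaining pool $706,400 reallocated over remaining days 757.
Remaining shares: Unit PH2 129,708.85 → $129,709; Unit PH1 219,291.94 → $219,292; Unit 2C 112,912.02 → $112,912; Unit 2A 244,487.19 → $244,487.

Unit PH2: $129,709 · Unit 1A: $142,300 · Unit PH1: $219,292 · Unit 2C: $112,912 · Unit 2A: $244,487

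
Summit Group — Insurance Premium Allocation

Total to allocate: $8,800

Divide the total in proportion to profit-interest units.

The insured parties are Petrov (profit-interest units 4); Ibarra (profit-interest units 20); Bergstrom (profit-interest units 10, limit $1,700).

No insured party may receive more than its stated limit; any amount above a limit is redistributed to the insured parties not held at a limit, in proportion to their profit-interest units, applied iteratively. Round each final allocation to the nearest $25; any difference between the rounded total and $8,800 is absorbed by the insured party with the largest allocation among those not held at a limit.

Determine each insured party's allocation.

Petrov: $1,175 | Ibarra: $5,925 | Bergstrom: $1,700

Total profit-interest units = 34.
Pro-rata shares before constraints: Petrov 1,035.29; Ibarra 5,176.47; Bergstrom 2,588.24.
Cap binds for Bergstrom ($1,700); remaining pool $7,100 reallocated over remaining profit-interest units 24.
Remaining shares: Petrov 1,183.33 → $1,175; Ibarra 5,916.67 → $5,925.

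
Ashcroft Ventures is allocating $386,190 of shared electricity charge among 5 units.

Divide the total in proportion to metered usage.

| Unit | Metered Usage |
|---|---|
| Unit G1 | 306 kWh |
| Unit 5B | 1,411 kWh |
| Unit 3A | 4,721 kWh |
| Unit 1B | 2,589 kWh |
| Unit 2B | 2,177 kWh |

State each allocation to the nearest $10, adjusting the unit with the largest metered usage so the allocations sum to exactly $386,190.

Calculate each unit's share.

Unit G1: $10,550 · Unit 5B: $48,640 · Unit 3A: $162,720 · Unit 1B: $89,240 · Unit 2B: $75,040

Metered usage total: 11,204.
Raw shares: Unit G1 306/11,204 × $386,190 = 10,547.50; Unit 5B 1,411/11,204 × $386,190 = 48,635.67; Unit 3A 4,721/11,204 × $386,190 = 162,727.86; Unit 1B 2,589/11,204 × $386,190 = 89,240.08; Unit 2B 2,177/11,204 × $386,190 = 75,038.88.
At nearest $10: Unit G1 $10,550; Unit 5B $48,640; Unit 3A $162,730; Unit 1B $89,240; Unit 2B $75,040. Sum = $386,200.
Difference $386,190 − $386,200 = −$10 applied to largest metered usage (Unit 3A): Unit 3A becomes $162,720.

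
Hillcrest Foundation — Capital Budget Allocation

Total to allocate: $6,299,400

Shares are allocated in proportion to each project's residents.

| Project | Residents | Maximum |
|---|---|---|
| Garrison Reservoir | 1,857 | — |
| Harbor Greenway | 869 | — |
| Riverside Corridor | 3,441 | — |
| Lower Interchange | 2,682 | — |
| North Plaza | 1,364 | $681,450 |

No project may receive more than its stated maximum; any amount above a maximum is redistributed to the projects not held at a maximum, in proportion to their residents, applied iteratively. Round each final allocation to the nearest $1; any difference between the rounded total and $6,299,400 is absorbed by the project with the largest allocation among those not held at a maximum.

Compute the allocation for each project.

Residents total: 10,213.
Unconstrained shares: Garrison Reservoir 1,145,401.53; Harbor Greenway 536,001.04; Riverside Corridor 2,122,416.08; Lower Interchange 1,654,263.27; North Plaza 841,318.08.
Capped: North Plaza ($681,450); remaining pool $5,617,950 reallocated over remaining residents 8,849.
Redistributed shares: Garrison Reservoir 1,178,950.52 → $1,178,951; Harbor Greenway 551,700.59 → $551,701; Riverside Corridor 2,184,581.98 → $2,184,582; Lower Interchange 1,702,716.91 → $1,702,717.
Rounding difference −$1 applied to Riverside Corridor → $2,184,581.

Garrison Reservoir: $1,178,951 · Harbor Greenway: $551,701 · Riverside Corridor: $2,184,581 · Lower Interchange: $1,702,717 · North Plaza: $681,450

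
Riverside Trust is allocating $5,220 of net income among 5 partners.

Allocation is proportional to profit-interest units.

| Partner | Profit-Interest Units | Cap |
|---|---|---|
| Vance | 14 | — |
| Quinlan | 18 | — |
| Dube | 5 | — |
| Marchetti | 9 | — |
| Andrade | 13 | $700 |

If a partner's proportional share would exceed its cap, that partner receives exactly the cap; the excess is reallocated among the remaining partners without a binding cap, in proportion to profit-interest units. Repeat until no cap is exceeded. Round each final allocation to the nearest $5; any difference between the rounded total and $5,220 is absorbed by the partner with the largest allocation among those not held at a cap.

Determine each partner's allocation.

Vance: $1,375 · Quinlan: $1,770 · Dube: $490 · Marchetti: $885 · Andrade: $700

Combined profit-interest units = 59.
Proportional shares (ignoring caps): Vance 1,238.64; Quinlan 1,592.54; Dube 442.37; Marchetti 796.27; Andrade 1,150.17.
Held at cap: Andrade ($700); balance $4,520 reallocated over remaining profit-interest units 46.
Redistributed shares: Vance 1,375.65 → $1,375; Quinlan 1,768.70 → $1,770; Dube 491.30 → $490; Marchetti 884.35 → $885.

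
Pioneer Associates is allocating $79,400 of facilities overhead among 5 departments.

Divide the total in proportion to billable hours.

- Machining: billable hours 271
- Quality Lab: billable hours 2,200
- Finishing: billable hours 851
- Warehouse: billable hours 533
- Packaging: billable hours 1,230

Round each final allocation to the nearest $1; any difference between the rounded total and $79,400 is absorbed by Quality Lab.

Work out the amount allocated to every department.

Machining: $4,232; Quality Lab: $34,351; Finishing: $13,288; Warehouse: $8,323; Packaging: $19,206

Sum of billable hours: 5,085.
Pro-rata amounts: Machining 271/5,085 × $79,400 = 4,231.54; Quality Lab 2,200/5,085 × $79,400 = 34,352.02; Finishing 851/5,085 × $79,400 = 13,287.98; Warehouse 533/5,085 × $79,400 = 8,322.56; Packaging 1,230/5,085 × $79,400 = 19,205.90.
Rounded to nearest $1: Machining $4,232; Quality Lab $34,352; Finishing $13,288; Warehouse $8,323; Packaging $19,206. Sum = $79,401.
Difference $79,400 − $79,401 = −$1 applied to Quality Lab: Quality Lab becomes $34,351.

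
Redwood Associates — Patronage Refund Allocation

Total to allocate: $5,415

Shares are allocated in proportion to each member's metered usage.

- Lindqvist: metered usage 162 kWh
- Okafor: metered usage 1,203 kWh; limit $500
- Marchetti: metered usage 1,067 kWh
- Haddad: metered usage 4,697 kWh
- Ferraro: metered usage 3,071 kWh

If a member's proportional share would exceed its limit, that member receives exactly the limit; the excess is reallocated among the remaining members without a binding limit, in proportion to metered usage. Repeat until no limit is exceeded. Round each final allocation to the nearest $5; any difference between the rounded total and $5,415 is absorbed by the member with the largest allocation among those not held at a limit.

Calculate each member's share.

Lindqvist: $90 · Okafor: $500 · Marchetti: $585 · Haddad: $2,560 · Ferraro: $1,680

Combined metered usage = 10,200.
Unconstrained shares: Lindqvist 86.00; Okafor 638.65; Marchetti 566.45; Haddad 2,493.55; Ferraro 1,630.34.
Held at cap: Okafor ($500); residual $4,915 reallocated over remaining metered usage 8,997.
Shares after redistribution: Lindqvist 88.50 → $90; Marchetti 582.89 → $585; Haddad 2,565.94 → $2,565; Ferraro 1,677.67 → $1,680.
Rounding difference −$5 applied to Haddad → $2,560.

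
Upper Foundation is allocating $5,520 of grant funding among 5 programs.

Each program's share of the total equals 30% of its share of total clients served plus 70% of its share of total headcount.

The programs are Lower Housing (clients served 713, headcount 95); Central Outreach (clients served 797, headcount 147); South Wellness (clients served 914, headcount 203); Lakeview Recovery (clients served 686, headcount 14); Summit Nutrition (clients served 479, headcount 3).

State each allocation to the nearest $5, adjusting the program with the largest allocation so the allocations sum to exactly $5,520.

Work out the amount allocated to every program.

Totals — clients served 3,589, headcount 462.
Composite weights (30% clients served + 70% headcount): Lower Housing 0.2035; Central Outreach 0.2893; South Wellness 0.3840; Lakeview Recovery 0.0786; Summit Nutrition 0.0446.
Raw shares: Lower Housing 1,123.53; Central Outreach 1,597.20; South Wellness 2,119.55; Lakeview Recovery 433.62; Summit Nutrition 246.11.
After rounding ($5): Lower Housing $1,125; Central Outreach $1,595; South Wellness $2,120; Lakeview Recovery $435; Summit Nutrition $245. Sum = $5,520.
Sum already equals the total — no adjustment.

Lower Housing: $1,125 | Central Outreach: $1,595 | South Wellness: $2,120 | Lakeview Recovery: $435 | Summit Nutrition: $245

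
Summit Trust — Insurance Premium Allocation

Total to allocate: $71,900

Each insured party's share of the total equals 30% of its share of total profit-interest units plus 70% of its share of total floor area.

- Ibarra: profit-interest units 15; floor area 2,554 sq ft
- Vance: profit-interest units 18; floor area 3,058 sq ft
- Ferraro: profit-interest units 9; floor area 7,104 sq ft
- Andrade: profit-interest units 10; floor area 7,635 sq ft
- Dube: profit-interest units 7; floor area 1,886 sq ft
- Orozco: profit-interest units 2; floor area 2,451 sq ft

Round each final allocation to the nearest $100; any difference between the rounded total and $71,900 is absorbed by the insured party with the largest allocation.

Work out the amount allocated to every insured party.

Profit-interest units total 61; floor area total 24,688.
Composite weights (30% profit-interest units + 70% floor area): Ibarra 0.1462; Vance 0.1752; Ferraro 0.2457; Andrade 0.2657; Dube 0.0879; Orozco 0.0793.
Pro-rata amounts: Ibarra 10,510.79; Vance 12,599.09; Ferraro 17,664.97; Andrade 19,101.10; Dube 6,320.13; Orozco 5,703.93.
At nearest $100: Ibarra $10,500; Vance $12,600; Ferraro $17,700; Andrade $19,100; Dube $6,300; Orozco $5,700. Sum = $71,900.
Sum already equals the total — no adjustment.

Ibarra: $10,500; Vance: $12,600; Ferraro: $17,700; Andrade: $19,100; Dube: $6,300; Orozco: $5,700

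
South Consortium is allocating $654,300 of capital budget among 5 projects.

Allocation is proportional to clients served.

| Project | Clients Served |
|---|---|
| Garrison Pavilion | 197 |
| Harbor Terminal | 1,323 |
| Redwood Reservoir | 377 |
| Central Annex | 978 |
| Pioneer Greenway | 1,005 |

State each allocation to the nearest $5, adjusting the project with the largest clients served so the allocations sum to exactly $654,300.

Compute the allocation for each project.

Garrison Pavilion: $33,220; Harbor Terminal: $223,105; Redwood Reservoir: $63,575; Central Annex: $164,925; Pioneer Greenway: $169,475

Combined clients served = 197 + 1,323 + 377 + 978 + 1,005 = 3,880.
Raw shares: Garrison Pavilion 33,220.90; Harbor Terminal 223,102.81; Redwood Reservoir 63,575.03; Central Annex 164,924.07; Pioneer Greenway 169,477.19.
At nearest $5: Garrison Pavilion $33,220; Harbor Terminal $223,105; Redwood Reservoir $63,575; Central Annex $164,925; Pioneer Greenway $169,475. Sum = $654,300.
No rounding difference to absorb.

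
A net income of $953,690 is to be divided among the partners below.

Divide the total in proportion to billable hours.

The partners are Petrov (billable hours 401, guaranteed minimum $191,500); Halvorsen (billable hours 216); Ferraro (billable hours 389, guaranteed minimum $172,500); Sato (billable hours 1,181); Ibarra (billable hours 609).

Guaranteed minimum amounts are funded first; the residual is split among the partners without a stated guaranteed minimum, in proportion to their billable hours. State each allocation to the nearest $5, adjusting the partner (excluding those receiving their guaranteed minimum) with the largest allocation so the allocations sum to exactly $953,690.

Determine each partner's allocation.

Petrov: $191,500; Halvorsen: $63,495; Ferraro: $172,500; Sato: $347,170; Ibarra: $179,025

Fund the minimums — Petrov $191,500; Ferraro $172,500. Balance $589,690.
Balance split over remaining billable hours 2,006: Halvorsen 63,496.03 → $63,495; Sato 347,170.43 → $347,170; Ibarra 179,023.53 → $179,025.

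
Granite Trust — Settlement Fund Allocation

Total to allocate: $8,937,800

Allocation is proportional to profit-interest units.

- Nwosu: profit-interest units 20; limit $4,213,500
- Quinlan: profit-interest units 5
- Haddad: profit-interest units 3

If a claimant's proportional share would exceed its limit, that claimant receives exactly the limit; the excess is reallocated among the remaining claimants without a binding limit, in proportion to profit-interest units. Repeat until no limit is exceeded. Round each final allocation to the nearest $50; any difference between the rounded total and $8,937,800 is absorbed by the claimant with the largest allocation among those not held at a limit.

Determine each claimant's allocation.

Total profit-interest units = 28.
Pro-rata shares before constraints: Nwosu 6,384,142.86; Quinlan 1,596,035.71; Haddad 957,621.43.
Cap binds for Nwosu ($4,213,500); balance $4,724,300 reallocated over remaining profit-interest units 8.
Remaining shares: Quinlan 2,952,687.50 → $2,952,700; Haddad 1,771,612.50 → $1,771,600.

Nwosu: $4,213,500 · Quinlan: $2,952,700 · Haddad: $1,771,600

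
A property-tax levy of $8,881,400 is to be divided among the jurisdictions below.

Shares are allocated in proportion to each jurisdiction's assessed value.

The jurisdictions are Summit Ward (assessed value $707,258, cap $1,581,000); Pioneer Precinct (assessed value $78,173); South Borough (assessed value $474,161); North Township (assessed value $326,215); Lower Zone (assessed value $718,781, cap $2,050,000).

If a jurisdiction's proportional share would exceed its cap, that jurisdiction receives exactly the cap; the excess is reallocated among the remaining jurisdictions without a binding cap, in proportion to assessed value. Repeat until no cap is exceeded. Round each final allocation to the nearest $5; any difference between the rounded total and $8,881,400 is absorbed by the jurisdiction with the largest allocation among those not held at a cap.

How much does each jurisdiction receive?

Assessed value total: 2,304,588.
Pro-rata shares before constraints: Summit Ward 2,725,624.36; Pioneer Precinct 301,262.39; South Borough 1,827,317.29; North Township 1,257,164.36; Lower Zone 2,770,031.59.
Cap binds for Summit Ward ($1,581,000), Lower Zone ($2,050,000); balance $5,250,400 reallocated over remaining assessed value 878,549.
Remaining shares: Pioneer Precinct 467,178.86 → $467,180; South Borough 2,833,689.32 → $2,833,690; North Township 1,949,531.83 → $1,949,530.

Summit Ward: $1,581,000 · Pioneer Precinct: $467,180 · South Borough: $2,833,690 · North Township: $1,949,530 · Lower Zone: $2,050,000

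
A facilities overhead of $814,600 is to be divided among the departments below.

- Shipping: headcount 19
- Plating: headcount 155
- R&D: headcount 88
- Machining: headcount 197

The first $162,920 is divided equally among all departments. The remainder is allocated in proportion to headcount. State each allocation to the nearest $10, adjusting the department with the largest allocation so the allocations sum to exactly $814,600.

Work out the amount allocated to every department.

Shipping: $67,710 · Plating: $260,800 · R&D: $165,670 · Machining: $320,420

Equal tier: $162,920 ÷ 4 = $40,730 apiece.
Remainder $651,680 by headcount (total 459): Shipping 26,975.86 → $26,980; Plating 220,066.23 → $220,070; R&D 124,940.83 → $124,940; Machining 279,697.08 → $279,700.
Rounding difference −$10 on remainder applied to Machining.
Totals: Shipping $40,730 + $26,980 = $67,710; Plating $40,730 + $220,070 = $260,800; R&D $40,730 + $124,940 = $165,670; Machining $40,730 + $279,690 = $320,420.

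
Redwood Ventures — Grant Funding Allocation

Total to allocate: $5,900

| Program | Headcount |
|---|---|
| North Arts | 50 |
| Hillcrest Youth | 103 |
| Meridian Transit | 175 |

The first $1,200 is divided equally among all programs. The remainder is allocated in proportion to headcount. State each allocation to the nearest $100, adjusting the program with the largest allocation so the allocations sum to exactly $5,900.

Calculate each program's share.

First tranche $1,200 split equally: $400 each.
Remainder $4,700 by headcount (total 328): North Arts 716.46 → $700; Hillcrest Youth 1,475.91 → $1,500; Meridian Transit 2,507.62 → $2,500.
Totals: North Arts $400 + $700 = $1,100; Hillcrest Youth $400 + $1,500 = $1,900; Meridian Transit $400 + $2,500 = $2,900.

North Arts: $1,100; Hillcrest Youth: $1,900; Meridian Transit: $2,900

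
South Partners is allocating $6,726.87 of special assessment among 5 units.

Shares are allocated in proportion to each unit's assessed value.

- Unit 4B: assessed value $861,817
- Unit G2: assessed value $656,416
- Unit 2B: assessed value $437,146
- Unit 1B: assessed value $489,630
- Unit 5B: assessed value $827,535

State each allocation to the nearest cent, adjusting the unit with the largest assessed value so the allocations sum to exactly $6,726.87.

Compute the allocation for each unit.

Unit 4B: $1,771.51 | Unit G2: $1,349.29 | Unit 2B: $898.57 | Unit 1B: $1,006.46 | Unit 5B: $1,701.04

Assessed value total: 861,817 + 656,416 + 437,146 + 489,630 + 827,535 = 3,272,544.
Pro-rata amounts: Unit 4B 1,771.5059; Unit G2 1,349.2943; Unit 2B 898.5744; Unit 1B 1,006.4578; Unit 5B 1,701.0376.
Rounded to nearest cent: Unit 4B $1,771.51; Unit G2 $1,349.29; Unit 2B $898.57; Unit 1B $1,006.46; Unit 5B $1,701.04. Sum = $6,726.87.
No rounding difference to absorb.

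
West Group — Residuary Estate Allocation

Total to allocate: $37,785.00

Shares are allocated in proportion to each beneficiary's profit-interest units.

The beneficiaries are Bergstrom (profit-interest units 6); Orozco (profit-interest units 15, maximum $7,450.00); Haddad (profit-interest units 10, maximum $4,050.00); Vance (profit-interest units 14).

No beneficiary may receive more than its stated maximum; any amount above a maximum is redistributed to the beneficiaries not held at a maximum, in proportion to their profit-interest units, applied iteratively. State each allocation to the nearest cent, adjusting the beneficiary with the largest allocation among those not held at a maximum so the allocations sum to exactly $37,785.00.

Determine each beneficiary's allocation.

Bergstrom: $7,885.50 | Orozco: $7,450.00 | Haddad: $4,050.00 | Vance: $18,399.50

Sum of profit-interest units: 45.
Pro-rata shares before constraints: Bergstrom 5,038.0000; Orozco 12,595.0000; Haddad 8,396.6667; Vance 11,755.3333.
Cap binds for Orozco ($7,450.00), Haddad ($4,050.00); remaining pool $26,285.00 reallocated over remaining profit-interest units 20.
Shares after redistribution: Bergstrom 7,885.5000 → $7,885.50; Vance 18,399.5000 → $18,399.50.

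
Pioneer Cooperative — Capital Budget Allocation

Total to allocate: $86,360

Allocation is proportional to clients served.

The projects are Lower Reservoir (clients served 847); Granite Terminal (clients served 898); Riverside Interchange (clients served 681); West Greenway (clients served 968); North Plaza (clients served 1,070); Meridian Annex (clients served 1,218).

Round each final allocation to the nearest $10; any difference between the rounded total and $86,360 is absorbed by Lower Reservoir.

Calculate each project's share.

Lower Reservoir: $12,880 · Granite Terminal: $13,650 · Riverside Interchange: $10,350 · West Greenway: $14,710 · North Plaza: $16,260 · Meridian Annex: $18,510

Combined clients served = 5,682.
Unrounded shares: Lower Reservoir 847/5,682 × $86,360 = 12,873.45; Granite Terminal 898/5,682 × $86,360 = 13,648.59; Riverside Interchange 681/5,682 × $86,360 = 10,350.43; West Greenway 968/5,682 × $86,360 = 14,712.51; North Plaza 1,070/5,682 × $86,360 = 16,262.79; Meridian Annex 1,218/5,682 × $86,360 = 18,512.23.
After rounding ($10): Lower Reservoir $12,870; Granite Terminal $13,650; Riverside Interchange $10,350; West Greenway $14,710; North Plaza $16,260; Meridian Annex $18,510. Sum = $86,350.
Difference $86,360 − $86,350 = +$10 applied to Lower Reservoir: Lower Reservoir becomes $12,880.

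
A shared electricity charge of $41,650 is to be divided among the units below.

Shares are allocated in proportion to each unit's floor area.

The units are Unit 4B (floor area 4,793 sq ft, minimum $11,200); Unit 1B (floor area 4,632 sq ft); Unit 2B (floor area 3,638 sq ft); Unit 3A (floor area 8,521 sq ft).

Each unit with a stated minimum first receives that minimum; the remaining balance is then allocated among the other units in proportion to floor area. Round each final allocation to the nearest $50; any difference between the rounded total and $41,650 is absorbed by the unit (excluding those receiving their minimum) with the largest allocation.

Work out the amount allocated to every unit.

Minimums first: Unit 4B $11,200. Residual $30,450.
Residual split over remaining floor area 16,791: Unit 1B 8,400.00 → $8,400; Unit 2B 6,597.41 → $6,600; Unit 3A 15,452.59 → $15,450.

Unit 4B: $11,200 | Unit 1B: $8,400 | Unit 2B: $6,600 | Unit 3A: $15,450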